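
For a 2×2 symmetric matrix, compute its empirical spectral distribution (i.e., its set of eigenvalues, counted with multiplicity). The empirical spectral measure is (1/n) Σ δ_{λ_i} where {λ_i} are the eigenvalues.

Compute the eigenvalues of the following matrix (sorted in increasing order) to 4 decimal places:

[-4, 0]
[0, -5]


Since M is real symmetric, both eigenvalues are real; they are the roots of det(λI − M) = λ² − (tr M) λ + det M.
tr M = -4 + (-5) = -9.
det M = (-4)·(-5) − 0² = 20 − 0 = 20.
Characteristic polynomial: λ² + 9λ + 20 = 0.
Discriminant Δ = (tr M)² − 4·det M = 81 − 80 = 1; √Δ = 1.000000.
λ = (tr M ± √Δ)/2 = (-9 ± 1.000000)/2, giving (tr M − √Δ)/2 = -5.0000 and (tr M + √Δ)/2 = -4.0000.

Eigenvalues sorted in increasing order: [-5.0000, -4.0000].


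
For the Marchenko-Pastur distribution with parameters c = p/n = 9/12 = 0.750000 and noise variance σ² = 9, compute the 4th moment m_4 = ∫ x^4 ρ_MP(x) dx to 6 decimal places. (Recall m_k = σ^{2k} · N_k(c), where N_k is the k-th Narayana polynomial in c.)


E[X⁴] = σ⁸ (1 + 6c + 6c² + c³) (fourth MP moment). With σ² = 9 (so σ⁸ = 6561) and c = 9/12 = 0.750000: E[X⁴] = 6561 · (1 + 6·0.750000 + 6·(0.750000)² + (0.750000)³) = 6561 · 9.296875.

So E[X^4] = 60996.796875.


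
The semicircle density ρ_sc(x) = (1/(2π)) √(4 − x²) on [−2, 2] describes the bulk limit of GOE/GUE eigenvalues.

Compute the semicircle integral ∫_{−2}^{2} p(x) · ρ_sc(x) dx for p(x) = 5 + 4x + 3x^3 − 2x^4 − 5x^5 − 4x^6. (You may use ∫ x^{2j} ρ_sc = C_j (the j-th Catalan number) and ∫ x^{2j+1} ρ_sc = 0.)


Write p(x) = Σ a_i x^i, split into monomials and integrate each against ρ_sc separately.
Using ∫ x^{2j} ρ_sc = C_j = (1/(j+1)) C(2j, j) (Catalan numbers) and ∫ x^{2j+1} ρ_sc = 0 (odd monomials vanish by symmetry):
  i = 0 (even): a_0 · C_{0} = 5 · 1 = 5
  i = 1 (odd): ∫ x^1 ρ_sc = 0 (vanishes)
  i = 3 (odd): ∫ x^3 ρ_sc = 0 (vanishes)
  i = 4 (even): a_4 · C_{2} = -2 · 2 = -4
  i = 5 (odd): ∫ x^5 ρ_sc = 0 (vanishes)
  i = 6 (even): a_6 · C_{3} = -4 · 5 = -20

Summing the contributions: ∫_{−2}^{2} p(x) ρ_sc(x) dx = 5 + (-4) + (-20) = -19.


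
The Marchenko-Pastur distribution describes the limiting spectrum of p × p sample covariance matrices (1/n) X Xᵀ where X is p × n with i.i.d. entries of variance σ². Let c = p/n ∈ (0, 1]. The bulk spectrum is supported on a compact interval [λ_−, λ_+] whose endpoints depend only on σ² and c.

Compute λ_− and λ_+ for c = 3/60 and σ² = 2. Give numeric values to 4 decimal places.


c = 3/60 = 0.050000; √c = 0.223607.
λ_− = σ² (1 − √c)² = 2 · (1 − 0.223607)² = 2 · (0.776393)² = 1.205573.
λ_+ = σ² (1 + √c)² = 2 · (1 + 0.223607)² = 2 · (1.223607)² = 2.994427.

Rounded to 4 decimal places: λ_− ≈ 1.2056, λ_+ ≈ 2.9944.


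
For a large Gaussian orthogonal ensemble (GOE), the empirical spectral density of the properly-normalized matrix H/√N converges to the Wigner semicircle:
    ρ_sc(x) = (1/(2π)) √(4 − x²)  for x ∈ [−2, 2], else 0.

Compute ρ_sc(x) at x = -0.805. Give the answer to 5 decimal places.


ρ_sc(x) = (1/(2π)) √(4 − x²). With x = -0.805:
  4 − x² = 4 − (-0.805)² = 4 − 0.648025 = 3.351975.
  √(4 − x²) = 1.830840.
  1/(2π) = 0.159155.
  ρ_sc(-0.805) = 0.159155 · 1.830840 = 0.291387.

Rounded to 5 decimal places: ρ_sc(-0.805) ≈ 0.29139.


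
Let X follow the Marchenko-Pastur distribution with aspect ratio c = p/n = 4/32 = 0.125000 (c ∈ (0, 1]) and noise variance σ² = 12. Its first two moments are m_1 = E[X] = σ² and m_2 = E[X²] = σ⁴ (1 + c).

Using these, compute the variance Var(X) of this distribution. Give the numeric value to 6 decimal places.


m_1 = E[X] = σ² = 12, so m_1² = 144.
m_2 = E[X²] = σ⁴ (1 + c) = 144 · (1 + 0.125000) = 144 · 1.125000 = 162.000000.
(Note m_2 − m_1² simplifies to c · σ⁴ = 0.125000 · 144.)

Var(X) = m_2 − m_1² = 162.000000 − 144 = 18.000000.


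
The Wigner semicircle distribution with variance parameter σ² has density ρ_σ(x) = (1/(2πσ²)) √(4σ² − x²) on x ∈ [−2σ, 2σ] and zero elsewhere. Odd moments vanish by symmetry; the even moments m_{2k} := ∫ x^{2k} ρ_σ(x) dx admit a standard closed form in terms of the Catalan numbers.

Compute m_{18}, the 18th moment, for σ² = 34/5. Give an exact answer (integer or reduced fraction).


By the scaled semicircle moment identity, m_{2k} = σ^{2k} · C_k with k = 9.
C_9 = (1/(k+1)) · C(2k, k) = (1/10) · C(18, 9) = (1/10) · 48620 = 4862.
σ^{2k} = (σ²)^k = (34/5)^9 = 60716992766464/1953125.

Therefore m_{18} = σ^{18} · C_9 = (60716992766464/1953125) · 4862 = 295206018830547968/1953125.


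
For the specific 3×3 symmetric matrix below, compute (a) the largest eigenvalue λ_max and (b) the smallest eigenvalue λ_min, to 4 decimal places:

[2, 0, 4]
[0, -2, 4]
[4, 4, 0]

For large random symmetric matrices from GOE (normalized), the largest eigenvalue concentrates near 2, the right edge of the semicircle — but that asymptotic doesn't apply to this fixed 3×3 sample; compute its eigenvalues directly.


Since M is real symmetric, all three eigenvalues are real; they are the roots of det(λI − M) = λ³ − (tr M) λ² + s λ − det M, where s is the sum of the principal 2×2 minors.
tr M = 2 + (-2) + 0 = 0.
s = (2·(-2) − 0²) + (2·0 − 4²) + ((-2)·0 − 4²) = -4 + (-16) + (-16) = -36.
det M (expand along row 1) = 2·(-16) − 0·(-16) + 4·8 = 0.
Characteristic polynomial: λ³ − 36λ = 0.
Substitute λ = y + (tr M)/3 = y + 0.000000 to remove the quadratic term: y³ + p·y + q = 0 with p = s − (tr M)²/3 = -36.000000 and q = −2(tr M)³/27 + (tr M)·s/3 − det M = 0.000000.
Three real roots ⇒ use the trigonometric (Viète) form: r = 2√(−p/3) = 6.928203, φ = arccos(3q/(p·r)) = arccos(0.000000) = 1.570796 rad.
y_k = r·cos(φ/3 − 2πk/3) for k = 0, 1, 2 gives y = 6.000000, 0.000000, -6.000000.
λ_k = y_k + 0.000000 gives λ = 6.0000, 0.0000, -6.0000 (check: the sum is 0.0000 = tr M).

Hence λ_max = 6.0000 and λ_min = -6.0000.


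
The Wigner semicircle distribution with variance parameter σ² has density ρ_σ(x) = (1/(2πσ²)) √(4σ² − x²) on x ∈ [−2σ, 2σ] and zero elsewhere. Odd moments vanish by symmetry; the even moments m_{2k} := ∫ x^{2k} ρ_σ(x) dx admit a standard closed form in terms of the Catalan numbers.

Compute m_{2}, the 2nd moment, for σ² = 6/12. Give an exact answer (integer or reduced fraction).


By the scaled semicircle moment identity, m_{2k} = σ^{2k} · C_k with k = 1.
C_1 = (1/(k+1)) · C(2k, k) = (1/2) · C(2, 1) = (1/2) · 2 = 1.
σ^{2k} = (σ²)^k = (6/12)^1 = 1/2.

Therefore m_{2} = σ^{2} · C_1 = (1/2) · 1 = 1/2.


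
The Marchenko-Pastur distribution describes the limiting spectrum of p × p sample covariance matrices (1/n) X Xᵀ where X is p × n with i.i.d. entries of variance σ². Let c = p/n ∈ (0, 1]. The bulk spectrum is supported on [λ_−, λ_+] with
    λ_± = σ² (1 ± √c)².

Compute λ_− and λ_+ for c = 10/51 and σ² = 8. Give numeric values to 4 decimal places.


c = 10/51 = 0.196078; √c = 0.442807.
λ_− = σ² (1 − √c)² = 8 · (1 − 0.442807)² = 8 · (0.557193)² = 2.483708.
λ_+ = σ² (1 + √c)² = 8 · (1 + 0.442807)² = 8 · (1.442807)² = 16.653547.

Rounded to 4 decimal places: λ_− ≈ 2.4837, λ_+ ≈ 16.6535.


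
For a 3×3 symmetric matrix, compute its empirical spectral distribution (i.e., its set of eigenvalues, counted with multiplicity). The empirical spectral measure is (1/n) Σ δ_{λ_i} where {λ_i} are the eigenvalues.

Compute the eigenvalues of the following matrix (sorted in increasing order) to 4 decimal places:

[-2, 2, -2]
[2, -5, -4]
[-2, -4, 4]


Since M is real symmetric, all three eigenvalues are real; they are the roots of det(λI − M) = λ³ − (tr M) λ² + s λ − det M, where s is the sum of the principal 2×2 minors.
tr M = -2 + (-5) + 4 = -3.
s = ((-2)·(-5) − 2²) + ((-2)·4 − (-2)²) + ((-5)·4 − (-4)²) = 6 + (-12) + (-36) = -42.
det M (expand along row 1) = (-2)·(-36) − 2·0 + (-2)·(-18) = 108.
Characteristic polynomial: λ³ + 3λ² − 42λ − 108 = 0.
Substitute λ = y + (tr M)/3 = y − 1.000000 to remove the quadratic term: y³ + p·y + q = 0 with p = s − (tr M)²/3 = -45.000000 and q = −2(tr M)³/27 + (tr M)·s/3 − det M = -64.000000.
Three real roots ⇒ use the trigonometric (Viète) form: r = 2√(−p/3) = 7.745967, φ = arccos(3q/(p·r)) = arccos(0.550824) = 0.987445 rad.
y_k = r·cos(φ/3 − 2πk/3) for k = 0, 1, 2 gives y = 7.330148, -1.496733, -5.833414.
λ_k = y_k − 1.000000 gives λ = 6.3301, -2.4967, -6.8334 (check: the sum is -3.0000 = tr M).

Eigenvalues sorted in increasing order: [-6.8334, -2.4967, 6.3301].


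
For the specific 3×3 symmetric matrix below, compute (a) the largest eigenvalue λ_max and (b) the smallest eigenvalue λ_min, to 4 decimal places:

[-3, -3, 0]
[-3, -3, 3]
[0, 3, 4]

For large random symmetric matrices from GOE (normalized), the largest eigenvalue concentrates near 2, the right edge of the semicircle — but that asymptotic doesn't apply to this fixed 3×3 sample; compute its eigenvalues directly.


Since M is real symmetric, all three eigenvalues are real; they are the roots of det(λI − M) = λ³ − (tr M) λ² + s λ − det M, where s is the sum of the principal 2×2 minors.
tr M = -3 + (-3) + 4 = -2.
s = ((-3)·(-3) − (-3)²) + ((-3)·4 − 0²) + ((-3)·4 − 3²) = 0 + (-12) + (-21) = -33.
det M (expand along row 1) = (-3)·(-21) − (-3)·(-12) + 0·(-9) = 27.
Characteristic polynomial: λ³ + 2λ² − 33λ − 27 = 0.
Substitute λ = y + (tr M)/3 = y − 0.666667 to remove the quadratic term: y³ + p·y + q = 0 with p = s − (tr M)²/3 = -34.333333 and q = −2(tr M)³/27 + (tr M)·s/3 − det M = -4.407407.
Three real roots ⇒ use the trigonometric (Viète) form: r = 2√(−p/3) = 6.765928, φ = arccos(3q/(p·r)) = arccos(0.056920) = 1.513846 rad.
y_k = r·cos(φ/3 − 2πk/3) for k = 0, 1, 2 gives y = 5.922626, -0.128433, -5.794193.
λ_k = y_k − 0.666667 gives λ = 5.2560, -0.7951, -6.4609 (check: the sum is -2.0000 = tr M).

Hence λ_max = 5.2560 and λ_min = -6.4609.


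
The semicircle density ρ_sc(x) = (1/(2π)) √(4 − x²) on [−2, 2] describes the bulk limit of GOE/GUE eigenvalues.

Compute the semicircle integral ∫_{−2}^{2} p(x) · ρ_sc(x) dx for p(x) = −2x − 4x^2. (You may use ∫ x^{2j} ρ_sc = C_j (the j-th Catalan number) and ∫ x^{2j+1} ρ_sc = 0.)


Write p(x) = Σ a_i x^i, split into monomials and integrate each against ρ_sc separately.
Using ∫ x^{2j} ρ_sc = C_j = (1/(j+1)) C(2j, j) (Catalan numbers) and ∫ x^{2j+1} ρ_sc = 0 (odd monomials vanish by symmetry):
  i = 1 (odd): ∫ x^1 ρ_sc = 0 (vanishes)
  i = 2 (even): a_2 · C_{1} = -4 · 1 = -4

Summing the contributions: ∫_{−2}^{2} p(x) ρ_sc(x) dx = -4.


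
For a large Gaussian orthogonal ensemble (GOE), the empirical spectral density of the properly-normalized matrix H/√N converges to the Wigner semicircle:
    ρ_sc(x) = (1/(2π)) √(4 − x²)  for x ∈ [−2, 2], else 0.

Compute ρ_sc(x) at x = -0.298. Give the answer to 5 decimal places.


ρ_sc(x) = (1/(2π)) √(4 − x²). With x = -0.298:
  4 − x² = 4 − (-0.298)² = 4 − 0.088804 = 3.911196.
  √(4 − x²) = 1.977674.
  1/(2π) = 0.159155.
  ρ_sc(-0.298) = 0.159155 · 1.977674 = 0.314757.

Rounded to 5 decimal places: ρ_sc(-0.298) ≈ 0.31476.


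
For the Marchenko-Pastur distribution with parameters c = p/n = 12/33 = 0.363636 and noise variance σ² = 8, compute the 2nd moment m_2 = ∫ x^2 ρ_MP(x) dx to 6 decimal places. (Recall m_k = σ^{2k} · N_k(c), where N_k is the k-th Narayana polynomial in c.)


E[X²] = σ⁴ (1 + c) (second MP moment). With σ² = 8 (so σ⁴ = 64) and c = 12/33 = 0.363636: E[X²] = 64 · (1 + 0.363636) = 64 · 1.363636.

So E[X^2] = 87.272727.


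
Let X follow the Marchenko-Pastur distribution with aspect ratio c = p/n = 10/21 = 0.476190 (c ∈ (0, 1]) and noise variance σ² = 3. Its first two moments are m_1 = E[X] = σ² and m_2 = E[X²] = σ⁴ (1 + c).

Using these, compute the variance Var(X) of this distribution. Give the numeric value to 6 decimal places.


m_1 = E[X] = σ² = 3, so m_1² = 9.
m_2 = E[X²] = σ⁴ (1 + c) = 9 · (1 + 0.476190) = 9 · 1.476190 = 13.285714.
(Note m_2 − m_1² simplifies to c · σ⁴ = 0.476190 · 9.)

Var(X) = m_2 − m_1² = 13.285714 − 9 = 4.285714.


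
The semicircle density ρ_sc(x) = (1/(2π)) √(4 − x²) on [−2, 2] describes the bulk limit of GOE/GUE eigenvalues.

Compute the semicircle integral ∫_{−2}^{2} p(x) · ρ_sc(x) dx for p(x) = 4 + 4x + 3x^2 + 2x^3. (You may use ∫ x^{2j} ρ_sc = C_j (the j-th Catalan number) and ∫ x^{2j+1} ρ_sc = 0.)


Write p(x) = Σ a_i x^i, split into monomials and integrate each against ρ_sc separately.
Using ∫ x^{2j} ρ_sc = C_j = (1/(j+1)) C(2j, j) (Catalan numbers) and ∫ x^{2j+1} ρ_sc = 0 (odd monomials vanish by symmetry):
  i = 0 (even): a_0 · C_{0} = 4 · 1 = 4
  i = 1 (odd): ∫ x^1 ρ_sc = 0 (vanishes)
  i = 2 (even): a_2 · C_{1} = 3 · 1 = 3
  i = 3 (odd): ∫ x^3 ρ_sc = 0 (vanishes)

Summing the contributions: ∫_{−2}^{2} p(x) ρ_sc(x) dx = 4 + 3 = 7.


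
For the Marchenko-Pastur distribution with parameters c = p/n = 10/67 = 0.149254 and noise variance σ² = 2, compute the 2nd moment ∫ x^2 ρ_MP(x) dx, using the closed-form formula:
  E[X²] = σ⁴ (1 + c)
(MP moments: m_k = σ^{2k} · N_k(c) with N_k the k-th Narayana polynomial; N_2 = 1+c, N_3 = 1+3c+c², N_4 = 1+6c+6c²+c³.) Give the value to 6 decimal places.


E[X²] = σ⁴ (1 + c) (second MP moment). With σ² = 2 (so σ⁴ = 4) and c = 10/67 = 0.149254: E[X²] = 4 · (1 + 0.149254) = 4 · 1.149254.

So E[X^2] = 4.597015.


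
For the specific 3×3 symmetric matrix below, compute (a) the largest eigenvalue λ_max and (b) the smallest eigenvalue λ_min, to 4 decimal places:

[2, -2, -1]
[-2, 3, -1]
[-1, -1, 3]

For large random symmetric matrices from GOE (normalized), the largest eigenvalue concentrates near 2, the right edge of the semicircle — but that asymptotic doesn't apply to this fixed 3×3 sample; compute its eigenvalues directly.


Since M is real symmetric, all three eigenvalues are real; they are the roots of det(λI − M) = λ³ − (tr M) λ² + s λ − det M, where s is the sum of the principal 2×2 minors.
tr M = 2 + 3 + 3 = 8.
s = (2·3 − (-2)²) + (2·3 − (-1)²) + (3·3 − (-1)²) = 2 + 5 + 8 = 15.
det M (expand along row 1) = 2·8 − (-2)·(-7) + (-1)·5 = -3.
Characteristic polynomial: λ³ − 8λ² + 15λ + 3 = 0.
Substitute λ = y + (tr M)/3 = y + 2.666667 to remove the quadratic term: y³ + p·y + q = 0 with p = s − (tr M)²/3 = -6.333333 and q = −2(tr M)³/27 + (tr M)·s/3 − det M = 5.074074.
Three real roots ⇒ use the trigonometric (Viète) form: r = 2√(−p/3) = 2.905933, φ = arccos(3q/(p·r)) = arccos(-0.827104) = 2.544732 rad.
y_k = r·cos(φ/3 − 2πk/3) for k = 0, 1, 2 gives y = 1.921697, 0.926913, -2.848610.
λ_k = y_k + 2.666667 gives λ = 4.5884, 3.5936, -0.1819 (check: the sum is 8.0000 = tr M).

Hence λ_max = 4.5884 and λ_min = -0.1819.


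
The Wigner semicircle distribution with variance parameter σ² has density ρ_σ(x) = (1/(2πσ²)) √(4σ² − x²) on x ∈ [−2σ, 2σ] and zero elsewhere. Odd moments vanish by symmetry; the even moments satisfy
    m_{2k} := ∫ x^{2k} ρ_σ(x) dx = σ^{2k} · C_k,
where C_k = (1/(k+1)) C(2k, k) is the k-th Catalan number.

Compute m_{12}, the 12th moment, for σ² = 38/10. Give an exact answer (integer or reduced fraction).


By the scaled semicircle moment identity, m_{2k} = σ^{2k} · C_k with k = 6.
C_6 = (1/(k+1)) · C(2k, k) = (1/7) · C(12, 6) = (1/7) · 924 = 132.
σ^{2k} = (σ²)^k = (38/10)^6 = 47045881/15625.

Therefore m_{12} = σ^{12} · C_6 = (47045881/15625) · 132 = 6210056292/15625.


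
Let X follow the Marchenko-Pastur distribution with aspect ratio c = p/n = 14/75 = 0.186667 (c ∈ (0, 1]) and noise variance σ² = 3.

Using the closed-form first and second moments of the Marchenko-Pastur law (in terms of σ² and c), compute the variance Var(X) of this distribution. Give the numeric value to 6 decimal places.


Recall the MP moments m_1 = E[X] = σ² and m_2 = E[X²] = σ⁴ (1 + c).
m_1 = E[X] = σ² = 3, so m_1² = 9.
m_2 = E[X²] = σ⁴ (1 + c) = 9 · (1 + 0.186667) = 9 · 1.186667 = 10.680000.
(Note m_2 − m_1² simplifies to c · σ⁴ = 0.186667 · 9.)

Var(X) = m_2 − m_1² = 10.680000 − 9 = 1.680000.


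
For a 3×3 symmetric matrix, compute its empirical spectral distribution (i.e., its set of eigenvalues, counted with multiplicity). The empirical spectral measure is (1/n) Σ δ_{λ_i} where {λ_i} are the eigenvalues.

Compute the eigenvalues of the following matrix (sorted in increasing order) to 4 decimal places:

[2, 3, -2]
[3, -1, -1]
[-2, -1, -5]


Since M is real symmetric, all three eigenvalues are real; they are the roots of det(λI − M) = λ³ − (tr M) λ² + s λ − det M, where s is the sum of the principal 2×2 minors.
tr M = 2 + (-1) + (-5) = -4.
s = (2·(-1) − 3²) + (2·(-5) − (-2)²) + ((-1)·(-5) − (-1)²) = -11 + (-14) + 4 = -21.
det M (expand along row 1) = 2·4 − 3·(-17) + (-2)·(-5) = 69.
Characteristic polynomial: λ³ + 4λ² − 21λ − 69 = 0.
Substitute λ = y + (tr M)/3 = y − 1.333333 to remove the quadratic term: y³ + p·y + q = 0 with p = s − (tr M)²/3 = -26.333333 and q = −2(tr M)³/27 + (tr M)·s/3 − det M = -36.259259.
Three real roots ⇒ use the trigonometric (Viète) form: r = 2√(−p/3) = 5.925463, φ = arccos(3q/(p·r)) = arccos(0.697127) = 0.799414 rad.
y_k = r·cos(φ/3 − 2πk/3) for k = 0, 1, 2 gives y = 5.716330, -1.506867, -4.209464.
λ_k = y_k − 1.333333 gives λ = 4.3830, -2.8402, -5.5428 (check: the sum is -4.0000 = tr M).

Eigenvalues sorted in increasing order: [-5.5428, -2.8402, 4.3830].


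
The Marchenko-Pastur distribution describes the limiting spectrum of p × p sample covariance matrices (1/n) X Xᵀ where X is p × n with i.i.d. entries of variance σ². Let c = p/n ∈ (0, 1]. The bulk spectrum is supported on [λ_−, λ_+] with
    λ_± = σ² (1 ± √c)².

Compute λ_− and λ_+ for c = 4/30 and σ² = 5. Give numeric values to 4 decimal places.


c = 4/30 = 0.133333; √c = 0.365148.
λ_− = σ² (1 − √c)² = 5 · (1 − 0.365148)² = 5 · (0.634852)² = 2.015183.
λ_+ = σ² (1 + √c)² = 5 · (1 + 0.365148)² = 5 · (1.365148)² = 9.318150.

Rounded to 4 decimal places: λ_− ≈ 2.0152, λ_+ ≈ 9.3182.


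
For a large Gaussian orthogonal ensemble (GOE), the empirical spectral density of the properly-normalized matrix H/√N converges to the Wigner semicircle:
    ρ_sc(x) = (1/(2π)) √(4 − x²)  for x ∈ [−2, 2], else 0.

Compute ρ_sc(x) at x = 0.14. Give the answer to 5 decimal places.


ρ_sc(x) = (1/(2π)) √(4 − x²). With x = 0.14:
  4 − x² = 4 − (0.14)² = 4 − 0.019600 = 3.980400.
  √(4 − x²) = 1.995094.
  1/(2π) = 0.159155.
  ρ_sc(0.14) = 0.159155 · 1.995094 = 0.317529.

Rounded to 5 decimal places: ρ_sc(0.14) ≈ 0.31753.


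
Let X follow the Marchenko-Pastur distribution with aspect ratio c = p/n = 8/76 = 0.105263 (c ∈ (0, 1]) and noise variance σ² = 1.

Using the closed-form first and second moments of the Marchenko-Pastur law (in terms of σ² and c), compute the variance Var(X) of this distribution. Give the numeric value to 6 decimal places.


Recall the MP moments m_1 = E[X] = σ² and m_2 = E[X²] = σ⁴ (1 + c).
m_1 = E[X] = σ² = 1, so m_1² = 1.
m_2 = E[X²] = σ⁴ (1 + c) = 1 · (1 + 0.105263) = 1 · 1.105263 = 1.105263.
(Note m_2 − m_1² simplifies to c · σ⁴ = 0.105263 · 1.)

Var(X) = m_2 − m_1² = 1.105263 − 1 = 0.105263.


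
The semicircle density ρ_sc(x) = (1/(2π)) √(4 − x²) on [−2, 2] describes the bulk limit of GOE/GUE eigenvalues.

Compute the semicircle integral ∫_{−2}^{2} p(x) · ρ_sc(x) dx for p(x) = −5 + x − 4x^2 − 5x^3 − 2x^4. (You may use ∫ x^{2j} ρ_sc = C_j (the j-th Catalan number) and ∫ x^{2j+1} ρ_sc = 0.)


Write p(x) = Σ a_i x^i, split into monomials and integrate each against ρ_sc separately.
Using ∫ x^{2j} ρ_sc = C_j = (1/(j+1)) C(2j, j) (Catalan numbers) and ∫ x^{2j+1} ρ_sc = 0 (odd monomials vanish by symmetry):
  i = 0 (even): a_0 · C_{0} = -5 · 1 = -5
  i = 1 (odd): ∫ x^1 ρ_sc = 0 (vanishes)
  i = 2 (even): a_2 · C_{1} = -4 · 1 = -4
  i = 3 (odd): ∫ x^3 ρ_sc = 0 (vanishes)
  i = 4 (even): a_4 · C_{2} = -2 · 2 = -4

Summing the contributions: ∫_{−2}^{2} p(x) ρ_sc(x) dx = (-5) + (-4) + (-4) = -13.


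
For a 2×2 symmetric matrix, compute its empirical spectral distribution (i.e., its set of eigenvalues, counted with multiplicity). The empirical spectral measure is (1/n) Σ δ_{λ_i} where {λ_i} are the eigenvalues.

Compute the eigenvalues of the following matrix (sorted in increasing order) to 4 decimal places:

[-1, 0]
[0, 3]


Since M is real symmetric, both eigenvalues are real; they are the roots of det(λI − M) = λ² − (tr M) λ + det M.
tr M = -1 + 3 = 2.
det M = (-1)·3 − 0² = -3 − 0 = -3.
Characteristic polynomial: λ² − 2λ − 3 = 0.
Discriminant Δ = (tr M)² − 4·det M = 4 − (-12) = 16; √Δ = 4.000000.
λ = (tr M ± √Δ)/2 = (2 ± 4.000000)/2, giving (tr M − √Δ)/2 = -1.0000 and (tr M + √Δ)/2 = 3.0000.

Eigenvalues sorted in increasing order: [-1.0000, 3.0000].


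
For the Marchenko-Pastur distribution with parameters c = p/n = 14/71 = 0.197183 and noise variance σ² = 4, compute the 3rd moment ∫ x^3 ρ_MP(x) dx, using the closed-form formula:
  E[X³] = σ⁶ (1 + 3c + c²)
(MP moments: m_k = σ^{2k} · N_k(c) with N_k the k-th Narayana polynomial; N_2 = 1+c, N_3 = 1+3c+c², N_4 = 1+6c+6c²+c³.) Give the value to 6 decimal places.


E[X³] = σ⁶ (1 + 3c + c²) (third MP moment). With σ² = 4 (so σ⁶ = 64) and c = 14/71 = 0.197183: E[X³] = 64 · (1 + 3·0.197183 + (0.197183)²) = 64 · 1.630430.

So E[X^3] = 104.347550.


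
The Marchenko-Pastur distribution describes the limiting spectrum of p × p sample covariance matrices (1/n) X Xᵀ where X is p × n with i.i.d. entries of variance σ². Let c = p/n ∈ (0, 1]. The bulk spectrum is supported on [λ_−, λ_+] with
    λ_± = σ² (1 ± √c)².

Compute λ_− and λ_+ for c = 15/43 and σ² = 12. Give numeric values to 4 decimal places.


c = 15/43 = 0.348837; √c = 0.590624.
λ_− = σ² (1 − √c)² = 12 · (1 − 0.590624)² = 12 · (0.409376)² = 2.011060.
λ_+ = σ² (1 + √c)² = 12 · (1 + 0.590624)² = 12 · (1.590624)² = 30.361033.

Rounded to 4 decimal places: λ_− ≈ 2.0111, λ_+ ≈ 30.3610.


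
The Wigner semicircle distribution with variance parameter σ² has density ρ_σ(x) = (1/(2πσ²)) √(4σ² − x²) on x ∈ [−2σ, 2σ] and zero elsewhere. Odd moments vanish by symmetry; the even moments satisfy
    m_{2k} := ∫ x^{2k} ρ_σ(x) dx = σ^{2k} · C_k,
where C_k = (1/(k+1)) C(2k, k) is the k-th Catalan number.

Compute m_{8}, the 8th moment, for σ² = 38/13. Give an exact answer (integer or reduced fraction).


By the scaled semicircle moment identity, m_{2k} = σ^{2k} · C_k with k = 4.
C_4 = (1/(k+1)) · C(2k, k) = (1/5) · C(8, 4) = (1/5) · 70 = 14.
σ^{2k} = (σ²)^k = (38/13)^4 = 2085136/28561.

Therefore m_{8} = σ^{8} · C_4 = (2085136/28561) · 14 = 29191904/28561.


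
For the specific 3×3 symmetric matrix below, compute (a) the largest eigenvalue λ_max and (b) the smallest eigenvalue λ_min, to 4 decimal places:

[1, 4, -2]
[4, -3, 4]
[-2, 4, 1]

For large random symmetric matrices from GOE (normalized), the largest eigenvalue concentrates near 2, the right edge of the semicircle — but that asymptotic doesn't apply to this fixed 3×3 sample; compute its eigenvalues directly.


Since M is real symmetric, all three eigenvalues are real; they are the roots of det(λI − M) = λ³ − (tr M) λ² + s λ − det M, where s is the sum of the principal 2×2 minors.
tr M = 1 + (-3) + 1 = -1.
s = (1·(-3) − 4²) + (1·1 − (-2)²) + ((-3)·1 − 4²) = -19 + (-3) + (-19) = -41.
det M (expand along row 1) = 1·(-19) − 4·12 + (-2)·10 = -87.
Characteristic polynomial: λ³ + λ² − 41λ + 87 = 0.
Substitute λ = y + (tr M)/3 = y − 0.333333 to remove the quadratic term: y³ + p·y + q = 0 with p = s − (tr M)²/3 = -41.333333 and q = −2(tr M)³/27 + (tr M)·s/3 − det M = 100.740741.
Three real roots ⇒ use the trigonometric (Viète) form: r = 2√(−p/3) = 7.423686, φ = arccos(3q/(p·r)) = arccos(-0.984932) = 2.967778 rad.
y_k = r·cos(φ/3 − 2πk/3) for k = 0, 1, 2 gives y = 4.077896, 3.333333, -7.411229.
λ_k = y_k − 0.333333 gives λ = 3.7446, 3.0000, -7.7446 (check: the sum is -1.0000 = tr M).

Hence λ_max = 3.7446 and λ_min = -7.7446.


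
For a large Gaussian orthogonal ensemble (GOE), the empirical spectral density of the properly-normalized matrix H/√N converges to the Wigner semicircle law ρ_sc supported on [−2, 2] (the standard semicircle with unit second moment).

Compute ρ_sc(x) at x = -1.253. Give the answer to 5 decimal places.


ρ_sc(x) = (1/(2π)) √(4 − x²). With x = -1.253:
  4 − x² = 4 − (-1.253)² = 4 − 1.570009 = 2.429991.
  √(4 − x²) = 1.558843.
  1/(2π) = 0.159155.
  ρ_sc(-1.253) = 0.159155 · 1.558843 = 0.248098.

Rounded to 5 decimal places: ρ_sc(-1.253) ≈ 0.24810.


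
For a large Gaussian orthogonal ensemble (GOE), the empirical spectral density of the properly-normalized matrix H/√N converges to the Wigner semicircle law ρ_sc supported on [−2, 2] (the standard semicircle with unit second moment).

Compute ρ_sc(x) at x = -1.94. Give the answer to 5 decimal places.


ρ_sc(x) = (1/(2π)) √(4 − x²). With x = -1.94:
  4 − x² = 4 − (-1.94)² = 4 − 3.763600 = 0.236400.
  √(4 − x²) = 0.486210.
  1/(2π) = 0.159155.
  ρ_sc(-1.94) = 0.159155 · 0.486210 = 0.077383.

Rounded to 5 decimal places: ρ_sc(-1.94) ≈ 0.07738.


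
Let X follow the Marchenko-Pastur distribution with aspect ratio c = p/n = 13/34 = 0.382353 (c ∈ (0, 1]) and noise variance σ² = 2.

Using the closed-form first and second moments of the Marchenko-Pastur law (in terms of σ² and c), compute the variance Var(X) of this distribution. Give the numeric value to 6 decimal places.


Recall the MP moments m_1 = E[X] = σ² and m_2 = E[X²] = σ⁴ (1 + c).
m_1 = E[X] = σ² = 2, so m_1² = 4.
m_2 = E[X²] = σ⁴ (1 + c) = 4 · (1 + 0.382353) = 4 · 1.382353 = 5.529412.
(Note m_2 − m_1² simplifies to c · σ⁴ = 0.382353 · 4.)

Var(X) = m_2 − m_1² = 5.529412 − 4 = 1.529412.


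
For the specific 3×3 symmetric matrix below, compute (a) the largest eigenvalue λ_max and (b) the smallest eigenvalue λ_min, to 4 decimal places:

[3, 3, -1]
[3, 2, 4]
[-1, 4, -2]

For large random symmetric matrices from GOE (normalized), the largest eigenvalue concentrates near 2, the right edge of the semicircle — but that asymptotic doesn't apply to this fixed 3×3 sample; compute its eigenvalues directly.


Since M is real symmetric, all three eigenvalues are real; they are the roots of det(λI − M) = λ³ − (tr M) λ² + s λ − det M, where s is the sum of the principal 2×2 minors.
tr M = 3 + 2 + (-2) = 3.
s = (3·2 − 3²) + (3·(-2) − (-1)²) + (2·(-2) − 4²) = -3 + (-7) + (-20) = -30.
det M (expand along row 1) = 3·(-20) − 3·(-2) + (-1)·14 = -68.
Characteristic polynomial: λ³ − 3λ² − 30λ + 68 = 0.
Substitute λ = y + (tr M)/3 = y + 1.000000 to remove the quadratic term: y³ + p·y + q = 0 with p = s − (tr M)²/3 = -33.000000 and q = −2(tr M)³/27 + (tr M)·s/3 − det M = 36.000000.
Three real roots ⇒ use the trigonometric (Viète) form: r = 2√(−p/3) = 6.633250, φ = arccos(3q/(p·r)) = arccos(-0.493382) = 2.086770 rad.
y_k = r·cos(φ/3 − 2πk/3) for k = 0, 1, 2 gives y = 5.092184, 1.135245, -6.227429.
λ_k = y_k + 1.000000 gives λ = 6.0922, 2.1352, -5.2274 (check: the sum is 3.0000 = tr M).

Hence λ_max = 6.0922 and λ_min = -5.2274.


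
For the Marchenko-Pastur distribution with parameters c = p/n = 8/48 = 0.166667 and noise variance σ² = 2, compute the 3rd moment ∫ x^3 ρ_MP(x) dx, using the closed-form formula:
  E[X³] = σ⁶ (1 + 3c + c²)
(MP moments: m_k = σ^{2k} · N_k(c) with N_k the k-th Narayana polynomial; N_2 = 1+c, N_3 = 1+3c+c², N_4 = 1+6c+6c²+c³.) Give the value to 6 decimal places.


E[X³] = σ⁶ (1 + 3c + c²) (third MP moment). With σ² = 2 (so σ⁶ = 8) and c = 8/48 = 0.166667: E[X³] = 8 · (1 + 3·0.166667 + (0.166667)²) = 8 · 1.527778.

So E[X^3] = 12.222222.


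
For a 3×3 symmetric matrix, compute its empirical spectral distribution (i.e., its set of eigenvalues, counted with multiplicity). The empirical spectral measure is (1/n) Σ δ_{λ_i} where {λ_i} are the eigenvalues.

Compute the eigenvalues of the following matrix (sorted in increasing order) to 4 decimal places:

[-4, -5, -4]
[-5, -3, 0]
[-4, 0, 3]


Since M is real symmetric, all three eigenvalues are real; they are the roots of det(λI − M) = λ³ − (tr M) λ² + s λ − det M, where s is the sum of the principal 2×2 minors.
tr M = -4 + (-3) + 3 = -4.
s = ((-4)·(-3) − (-5)²) + ((-4)·3 − (-4)²) + ((-3)·3 − 0²) = -13 + (-28) + (-9) = -50.
det M (expand along row 1) = (-4)·(-9) − (-5)·(-15) + (-4)·(-12) = 9.
Characteristic polynomial: λ³ + 4λ² − 50λ − 9 = 0.
Substitute λ = y + (tr M)/3 = y − 1.333333 to remove the quadratic term: y³ + p·y + q = 0 with p = s − (tr M)²/3 = -55.333333 and q = −2(tr M)³/27 + (tr M)·s/3 − det M = 62.407407.
Three real roots ⇒ use the trigonometric (Viète) form: r = 2√(−p/3) = 8.589399, φ = arccos(3q/(p·r)) = arccos(-0.393920) = 1.975689 rad.
y_k = r·cos(φ/3 − 2πk/3) for k = 0, 1, 2 gives y = 6.793120, 1.155744, -7.948864.
λ_k = y_k − 1.333333 gives λ = 5.4598, -0.1776, -9.2822 (check: the sum is -4.0000 = tr M).

Eigenvalues sorted in increasing order: [-9.2822, -0.1776, 5.4598].


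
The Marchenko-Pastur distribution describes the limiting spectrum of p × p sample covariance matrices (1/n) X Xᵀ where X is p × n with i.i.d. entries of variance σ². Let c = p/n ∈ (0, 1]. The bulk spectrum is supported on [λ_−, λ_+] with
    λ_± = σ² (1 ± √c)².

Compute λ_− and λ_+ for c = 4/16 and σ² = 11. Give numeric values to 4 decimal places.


c = 4/16 = 0.250000; √c = 0.500000.
λ_− = σ² (1 − √c)² = 11 · (1 − 0.500000)² = 11 · (0.500000)² = 2.750000.
λ_+ = σ² (1 + √c)² = 11 · (1 + 0.500000)² = 11 · (1.500000)² = 24.750000.

Rounded to 4 decimal places: λ_− ≈ 2.7500, λ_+ ≈ 24.7500.


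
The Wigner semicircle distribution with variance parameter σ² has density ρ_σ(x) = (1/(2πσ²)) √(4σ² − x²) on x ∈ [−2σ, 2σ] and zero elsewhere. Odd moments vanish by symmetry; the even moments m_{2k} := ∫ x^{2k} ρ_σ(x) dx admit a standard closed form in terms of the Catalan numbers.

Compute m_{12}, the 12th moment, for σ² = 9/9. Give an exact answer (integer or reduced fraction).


By the scaled semicircle moment identity, m_{2k} = σ^{2k} · C_k with k = 6.
C_6 = (1/(k+1)) · C(2k, k) = (1/7) · C(12, 6) = (1/7) · 924 = 132.
σ^{2k} = (σ²)^k = (9/9)^6 = 1.

Therefore m_{12} = σ^{12} · C_6 = 1 · 132 = 132.


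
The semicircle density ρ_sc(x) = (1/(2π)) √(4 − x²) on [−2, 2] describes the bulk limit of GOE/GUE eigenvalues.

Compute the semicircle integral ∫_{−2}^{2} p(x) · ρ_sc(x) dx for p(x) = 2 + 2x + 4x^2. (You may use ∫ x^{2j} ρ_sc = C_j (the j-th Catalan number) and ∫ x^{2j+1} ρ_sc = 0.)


Write p(x) = Σ a_i x^i, split into monomials and integrate each against ρ_sc separately.
Using ∫ x^{2j} ρ_sc = C_j = (1/(j+1)) C(2j, j) (Catalan numbers) and ∫ x^{2j+1} ρ_sc = 0 (odd monomials vanish by symmetry):
  i = 0 (even): a_0 · C_{0} = 2 · 1 = 2
  i = 1 (odd): ∫ x^1 ρ_sc = 0 (vanishes)
  i = 2 (even): a_2 · C_{1} = 4 · 1 = 4

Summing the contributions: ∫_{−2}^{2} p(x) ρ_sc(x) dx = 2 + 4 = 6.


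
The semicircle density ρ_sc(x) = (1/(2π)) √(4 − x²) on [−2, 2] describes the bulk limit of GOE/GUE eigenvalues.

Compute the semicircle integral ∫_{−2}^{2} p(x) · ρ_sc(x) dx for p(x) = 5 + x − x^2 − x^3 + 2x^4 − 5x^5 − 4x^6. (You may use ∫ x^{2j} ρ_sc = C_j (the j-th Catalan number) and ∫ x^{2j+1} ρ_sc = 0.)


Write p(x) = Σ a_i x^i, split into monomials and integrate each against ρ_sc separately.
Using ∫ x^{2j} ρ_sc = C_j = (1/(j+1)) C(2j, j) (Catalan numbers) and ∫ x^{2j+1} ρ_sc = 0 (odd monomials vanish by symmetry):
  i = 0 (even): a_0 · C_{0} = 5 · 1 = 5
  i = 1 (odd): ∫ x^1 ρ_sc = 0 (vanishes)
  i = 2 (even): a_2 · C_{1} = -1 · 1 = -1
  i = 3 (odd): ∫ x^3 ρ_sc = 0 (vanishes)
  i = 4 (even): a_4 · C_{2} = 2 · 2 = 4
  i = 5 (odd): ∫ x^5 ρ_sc = 0 (vanishes)
  i = 6 (even): a_6 · C_{3} = -4 · 5 = -20

Summing the contributions: ∫_{−2}^{2} p(x) ρ_sc(x) dx = 5 + (-1) + 4 + (-20) = -12.


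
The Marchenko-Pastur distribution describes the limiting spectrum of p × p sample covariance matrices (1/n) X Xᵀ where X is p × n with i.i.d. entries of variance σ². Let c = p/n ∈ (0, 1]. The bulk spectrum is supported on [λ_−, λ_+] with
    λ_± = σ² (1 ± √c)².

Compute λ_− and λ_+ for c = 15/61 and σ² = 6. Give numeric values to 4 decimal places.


c = 15/61 = 0.245902; √c = 0.495885.
λ_− = σ² (1 − √c)² = 6 · (1 − 0.495885)² = 6 · (0.504115)² = 1.524793.
λ_+ = σ² (1 + √c)² = 6 · (1 + 0.495885)² = 6 · (1.495885)² = 13.426026.

Rounded to 4 decimal places: λ_− ≈ 1.5248, λ_+ ≈ 13.4260.


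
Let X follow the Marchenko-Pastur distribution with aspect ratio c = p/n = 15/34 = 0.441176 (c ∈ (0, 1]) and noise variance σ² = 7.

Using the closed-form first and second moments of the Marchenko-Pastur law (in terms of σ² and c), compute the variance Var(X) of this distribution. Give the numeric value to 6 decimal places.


Recall the MP moments m_1 = E[X] = σ² and m_2 = E[X²] = σ⁴ (1 + c).
m_1 = E[X] = σ² = 7, so m_1² = 49.
m_2 = E[X²] = σ⁴ (1 + c) = 49 · (1 + 0.441176) = 49 · 1.441176 = 70.617647.
(Note m_2 − m_1² simplifies to c · σ⁴ = 0.441176 · 49.)

Var(X) = m_2 − m_1² = 70.617647 − 49 = 21.617647.


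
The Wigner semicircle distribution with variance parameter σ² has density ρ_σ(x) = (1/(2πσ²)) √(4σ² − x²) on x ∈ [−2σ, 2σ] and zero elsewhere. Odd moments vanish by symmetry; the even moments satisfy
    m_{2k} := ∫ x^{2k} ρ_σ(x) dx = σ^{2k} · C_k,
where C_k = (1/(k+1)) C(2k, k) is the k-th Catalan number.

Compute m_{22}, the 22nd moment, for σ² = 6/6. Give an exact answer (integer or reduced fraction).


By the scaled semicircle moment identity, m_{2k} = σ^{2k} · C_k with k = 11.
C_11 = (1/(k+1)) · C(2k, k) = (1/12) · C(22, 11) = (1/12) · 705432 = 58786.
σ^{2k} = (σ²)^k = (6/6)^11 = 1.

Therefore m_{22} = σ^{22} · C_11 = 1 · 58786 = 58786.


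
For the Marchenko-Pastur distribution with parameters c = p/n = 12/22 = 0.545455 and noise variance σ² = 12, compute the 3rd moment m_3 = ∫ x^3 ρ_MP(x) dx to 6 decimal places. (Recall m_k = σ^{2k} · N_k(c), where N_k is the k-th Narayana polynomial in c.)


E[X³] = σ⁶ (1 + 3c + c²) (third MP moment). With σ² = 12 (so σ⁶ = 1728) and c = 12/22 = 0.545455: E[X³] = 1728 · (1 + 3·0.545455 + (0.545455)²) = 1728 · 2.933884.

So E[X^3] = 5069.752066.


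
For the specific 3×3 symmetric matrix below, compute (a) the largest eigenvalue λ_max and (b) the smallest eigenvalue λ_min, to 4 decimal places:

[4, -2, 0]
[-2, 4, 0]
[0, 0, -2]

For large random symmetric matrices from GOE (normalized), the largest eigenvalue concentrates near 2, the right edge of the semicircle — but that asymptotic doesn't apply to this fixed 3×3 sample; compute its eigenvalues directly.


Since M is real symmetric, all three eigenvalues are real; they are the roots of det(λI − M) = λ³ − (tr M) λ² + s λ − det M, where s is the sum of the principal 2×2 minors.
tr M = 4 + 4 + (-2) = 6.
s = (4·4 − (-2)²) + (4·(-2) − 0²) + (4·(-2) − 0²) = 12 + (-8) + (-8) = -4.
det M (expand along row 1) = 4·(-8) − (-2)·4 + 0·0 = -24.
Characteristic polynomial: λ³ − 6λ² − 4λ + 24 = 0.
Substitute λ = y + (tr M)/3 = y + 2.000000 to remove the quadratic term: y³ + p·y + q = 0 with p = s − (tr M)²/3 = -16.000000 and q = −2(tr M)³/27 + (tr M)·s/3 − det M = 0.000000.
Three real roots ⇒ use the trigonometric (Viète) form: r = 2√(−p/3) = 4.618802, φ = arccos(3q/(p·r)) = arccos(0.000000) = 1.570796 rad.
y_k = r·cos(φ/3 − 2πk/3) for k = 0, 1, 2 gives y = 4.000000, 0.000000, -4.000000.
λ_k = y_k + 2.000000 gives λ = 6.0000, 2.0000, -2.0000 (check: the sum is 6.0000 = tr M).

Hence λ_max = 6.0000 and λ_min = -2.0000.


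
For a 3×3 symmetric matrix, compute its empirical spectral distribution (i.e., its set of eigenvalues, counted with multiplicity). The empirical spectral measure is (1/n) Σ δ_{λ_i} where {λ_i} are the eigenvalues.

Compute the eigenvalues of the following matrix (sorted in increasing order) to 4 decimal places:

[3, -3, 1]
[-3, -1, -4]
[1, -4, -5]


Since M is real symmetric, all three eigenvalues are real; they are the roots of det(λI − M) = λ³ − (tr M) λ² + s λ − det M, where s is the sum of the principal 2×2 minors.
tr M = 3 + (-1) + (-5) = -3.
s = (3·(-1) − (-3)²) + (3·(-5) − 1²) + ((-1)·(-5) − (-4)²) = -12 + (-16) + (-11) = -39.
det M (expand along row 1) = 3·(-11) − (-3)·19 + 1·13 = 37.
Characteristic polynomial: λ³ + 3λ² − 39λ − 37 = 0.
Substitute λ = y + (tr M)/3 = y − 1.000000 to remove the quadratic term: y³ + p·y + q = 0 with p = s − (tr M)²/3 = -42.000000 and q = −2(tr M)³/27 + (tr M)·s/3 − det M = 4.000000.
Three real roots ⇒ use the trigonometric (Viète) form: r = 2√(−p/3) = 7.483315, φ = arccos(3q/(p·r)) = arccos(-0.038180) = 1.608986 rad.
y_k = r·cos(φ/3 − 2πk/3) for k = 0, 1, 2 gives y = 6.432586, 0.095259, -6.527845.
λ_k = y_k − 1.000000 gives λ = 5.4326, -0.9047, -7.5278 (check: the sum is -3.0000 = tr M).

Eigenvalues sorted in increasing order: [-7.5278, -0.9047, 5.4326].


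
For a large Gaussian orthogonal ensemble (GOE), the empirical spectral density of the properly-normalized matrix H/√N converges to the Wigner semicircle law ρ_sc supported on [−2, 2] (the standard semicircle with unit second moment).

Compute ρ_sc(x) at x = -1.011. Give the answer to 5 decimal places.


ρ_sc(x) = (1/(2π)) √(4 − x²). With x = -1.011:
  4 − x² = 4 − (-1.011)² = 4 − 1.022121 = 2.977879.
  √(4 − x²) = 1.725653.
  1/(2π) = 0.159155.
  ρ_sc(-1.011) = 0.159155 · 1.725653 = 0.274646.

Rounded to 5 decimal places: ρ_sc(-1.011) ≈ 0.27465.


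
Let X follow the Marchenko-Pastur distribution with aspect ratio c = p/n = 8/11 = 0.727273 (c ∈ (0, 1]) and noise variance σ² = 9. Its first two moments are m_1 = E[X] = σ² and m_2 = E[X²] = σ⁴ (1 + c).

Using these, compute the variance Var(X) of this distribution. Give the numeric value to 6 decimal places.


m_1 = E[X] = σ² = 9, so m_1² = 81.
m_2 = E[X²] = σ⁴ (1 + c) = 81 · (1 + 0.727273) = 81 · 1.727273 = 139.909091.
(Note m_2 − m_1² simplifies to c · σ⁴ = 0.727273 · 81.)

Var(X) = m_2 − m_1² = 139.909091 − 81 = 58.909091.


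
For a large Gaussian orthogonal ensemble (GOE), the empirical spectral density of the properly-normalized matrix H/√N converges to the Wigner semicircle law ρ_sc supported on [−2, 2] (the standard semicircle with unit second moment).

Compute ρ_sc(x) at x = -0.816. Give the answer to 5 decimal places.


ρ_sc(x) = (1/(2π)) √(4 − x²). With x = -0.816:
  4 − x² = 4 − (-0.816)² = 4 − 0.665856 = 3.334144.
  √(4 − x²) = 1.825964.
  1/(2π) = 0.159155.
  ρ_sc(-0.816) = 0.159155 · 1.825964 = 0.290611.

Rounded to 5 decimal places: ρ_sc(-0.816) ≈ 0.29061.


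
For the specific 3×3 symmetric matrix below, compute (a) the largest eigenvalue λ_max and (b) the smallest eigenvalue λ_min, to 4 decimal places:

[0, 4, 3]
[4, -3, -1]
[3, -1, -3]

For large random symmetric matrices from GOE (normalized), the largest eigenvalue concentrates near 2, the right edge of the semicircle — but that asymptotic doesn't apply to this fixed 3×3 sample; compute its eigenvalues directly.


Since M is real symmetric, all three eigenvalues are real; they are the roots of det(λI − M) = λ³ − (tr M) λ² + s λ − det M, where s is the sum of the principal 2×2 minors.
tr M = 0 + (-3) + (-3) = -6.
s = (0·(-3) − 4²) + (0·(-3) − 3²) + ((-3)·(-3) − (-1)²) = -16 + (-9) + 8 = -17.
det M (expand along row 1) = 0·8 − 4·(-9) + 3·5 = 51.
Characteristic polynomial: λ³ + 6λ² − 17λ − 51 = 0.
Substitute λ = y + (tr M)/3 = y − 2.000000 to remove the quadratic term: y³ + p·y + q = 0 with p = s − (tr M)²/3 = -29.000000 and q = −2(tr M)³/27 + (tr M)·s/3 − det M = -1.000000.
Three real roots ⇒ use the trigonometric (Viète) form: r = 2√(−p/3) = 6.218253, φ = arccos(3q/(p·r)) = arccos(0.016636) = 1.554159 rad.
y_k = r·cos(φ/3 − 2πk/3) for k = 0, 1, 2 gives y = 5.402324, -0.034484, -5.367840.
λ_k = y_k − 2.000000 gives λ = 3.4023, -2.0345, -7.3678 (check: the sum is -6.0000 = tr M).

Hence λ_max = 3.4023 and λ_min = -7.3678.
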